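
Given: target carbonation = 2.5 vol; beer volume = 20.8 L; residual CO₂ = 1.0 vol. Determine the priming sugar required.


sugar = (target − residual)·4.0·V
sugar = (2.5 − 1.0)·4.0·20.8

124.8000 g


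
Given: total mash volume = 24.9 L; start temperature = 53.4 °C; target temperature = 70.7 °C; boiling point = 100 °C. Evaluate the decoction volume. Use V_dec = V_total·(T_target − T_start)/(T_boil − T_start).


V_dec = 24.9·(70.7 − 53.4)/(100 − 53.4)

9.2440 L


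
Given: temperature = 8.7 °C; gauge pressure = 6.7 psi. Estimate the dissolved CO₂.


vols = (P + 14.695)·(0.01821 + 0.09011·e^(−0.04·T))
vols = (6.7 + 14.695)·(0.01821 + 0.09011·e^(−0.04·8.7))

1.7509 volumes


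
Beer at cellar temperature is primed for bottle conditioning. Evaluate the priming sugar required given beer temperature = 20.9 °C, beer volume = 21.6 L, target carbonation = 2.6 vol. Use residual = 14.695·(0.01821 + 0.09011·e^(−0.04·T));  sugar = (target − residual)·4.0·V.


residual = 14.695·(0.01821 + 0.09011·e^(−0.04·20.9)) = 0.8415
sugar = (2.6 − 0.8415)·4.0·21.6

151.9306 g


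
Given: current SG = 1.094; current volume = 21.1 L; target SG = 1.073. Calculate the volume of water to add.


V_water = V·((SG_curr − 1)/(SG_target − 1) − 1)
V_water = 21.1·((1.094 − 1)/(1.073 − 1) − 1)

6.0699 L


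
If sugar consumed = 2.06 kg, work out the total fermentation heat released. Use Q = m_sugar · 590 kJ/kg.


Q = 2.06 · 590

1215.4000 kJ


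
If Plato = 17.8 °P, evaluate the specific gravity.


SG = 259/(259 − P)
SG = 259/(259 − 17.8)

1.0738


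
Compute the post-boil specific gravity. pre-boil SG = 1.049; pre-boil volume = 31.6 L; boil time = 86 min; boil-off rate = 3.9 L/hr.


V_post = V_pre − rate·(t/60);  SG_post = 1 + (SG_pre−1)·V_pre/V_post
V_post = 31.6 − 3.9·(86/60) = 26.0100
SG_post = 1 + (1.049 − 1)·31.6/26.0100

1.0595


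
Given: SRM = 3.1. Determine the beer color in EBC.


EBC = SRM · 1.97
EBC = 3.1 · 1.97

6.1070 EBC


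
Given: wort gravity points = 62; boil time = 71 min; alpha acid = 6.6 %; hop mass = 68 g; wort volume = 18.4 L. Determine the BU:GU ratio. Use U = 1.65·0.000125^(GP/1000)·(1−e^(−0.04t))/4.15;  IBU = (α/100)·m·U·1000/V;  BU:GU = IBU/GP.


U = 1.65·0.000125^(62/1000)·(1−e^(−0.04·71))/4.15 = 0.2144
IBU = (6.6/100)·68·0.2144·1000/18.4 = 52.3039
BU:GU = 52.3039/62

0.8436


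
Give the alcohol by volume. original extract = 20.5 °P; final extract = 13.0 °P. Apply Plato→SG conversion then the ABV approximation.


SG = 259/(259 − P);  ABV = (OG − FG)·131.25
OG = 259/(259 − 20.5) = 1.0860
FG = 259/(259 − 13.0) = 1.0528
ABV = (1.0860 − 1.0528)·131.25

4.3455 % ABV


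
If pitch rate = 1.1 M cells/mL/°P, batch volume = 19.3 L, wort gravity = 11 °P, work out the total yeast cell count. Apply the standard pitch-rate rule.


cells (billions) = rate · V_L · °P
cells = 1.1 · 19.3 · 11

233.5300 billion cells


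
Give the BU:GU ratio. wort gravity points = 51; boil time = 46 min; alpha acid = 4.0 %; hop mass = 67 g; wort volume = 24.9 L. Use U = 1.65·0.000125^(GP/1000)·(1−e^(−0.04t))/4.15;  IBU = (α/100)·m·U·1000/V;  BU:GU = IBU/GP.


U = 1.65·0.000125^(51/1000)·(1−e^(−0.04·46))/4.15 = 0.2115
IBU = (4.0/100)·67·0.2115·1000/24.9 = 22.7617
BU:GU = 22.7617/51

0.4463


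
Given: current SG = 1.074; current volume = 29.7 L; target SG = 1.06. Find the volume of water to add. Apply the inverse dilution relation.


V_water = V·((SG_curr − 1)/(SG_target − 1) − 1)
V_water = 29.7·((1.074 − 1)/(1.06 − 1) − 1)

6.9300 L


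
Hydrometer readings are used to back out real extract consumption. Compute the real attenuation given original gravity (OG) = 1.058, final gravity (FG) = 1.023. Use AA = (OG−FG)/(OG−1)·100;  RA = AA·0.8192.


AA = (1.058 − 1.023)/(1.058 − 1)·100 = 60.3448
RA = 60.3448·0.8192

49.4345 %


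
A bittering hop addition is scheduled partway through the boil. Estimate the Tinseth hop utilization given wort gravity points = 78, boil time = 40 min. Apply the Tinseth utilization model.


U = 1.65·0.000125^(GP/1000) · (1 − e^(−0.04·t))/4.15
bigness = 1.65·0.000125^(78/1000) = 0.8185
boil_factor = (1 − e^(−0.04·40))/4.15 = 0.1923
U = 0.8185 · 0.1923

0.1574


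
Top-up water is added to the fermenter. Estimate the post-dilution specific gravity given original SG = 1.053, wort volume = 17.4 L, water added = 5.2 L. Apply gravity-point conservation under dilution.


SG_new = 1 + (SG_old − 1)·V_old/(V_old + V_water)
pts = (1.053 − 1)·1000·17.4/(17.4 + 5.2) = 40.8053
SG_new = 1 + 40.8053/1000

1.0408


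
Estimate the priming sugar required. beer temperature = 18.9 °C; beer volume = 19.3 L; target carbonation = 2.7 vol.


residual = 14.695·(0.01821 + 0.09011·e^(−0.04·T));  sugar = (target − residual)·4.0·V
residual = 14.695·(0.01821 + 0.09011·e^(−0.04·18.9)) = 0.8893
sugar = (2.7 − 0.8893)·4.0·19.3

139.7825 g


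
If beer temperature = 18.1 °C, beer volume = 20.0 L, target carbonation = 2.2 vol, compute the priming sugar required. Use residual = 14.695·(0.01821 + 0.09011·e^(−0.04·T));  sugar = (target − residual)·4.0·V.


residual = 14.695·(0.01821 + 0.09011·e^(−0.04·18.1)) = 0.9096
sugar = (2.2 − 0.9096)·4.0·20.0

103.2349 g


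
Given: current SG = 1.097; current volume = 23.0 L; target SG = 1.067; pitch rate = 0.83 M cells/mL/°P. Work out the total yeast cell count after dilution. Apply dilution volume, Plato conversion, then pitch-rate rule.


V_w = V·((SG_c−1)/(SG_t−1)−1);  °P = 259 − 259/SG_t;  cells = rate·(V+V_w)·°P
V_w = 23.0·((1.097−1)/(1.067−1)−1) = 10.2985
V_final = 23.0 + 10.2985 = 33.2985
°P = 259 − 259/1.067 = 16.2634
cells = 0.83·33.2985·16.2634

449.4827 billion cells


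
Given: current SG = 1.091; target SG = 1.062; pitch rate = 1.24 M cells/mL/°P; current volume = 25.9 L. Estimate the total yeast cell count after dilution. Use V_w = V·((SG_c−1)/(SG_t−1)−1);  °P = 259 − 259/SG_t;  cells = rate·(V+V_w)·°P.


V_w = 25.9·((1.091−1)/(1.062−1)−1) = 12.1145
V_final = 25.9 + 12.1145 = 38.0145
°P = 259 − 259/1.062 = 15.1205
cells = 1.24·38.0145·15.1205

712.7514 billion cells


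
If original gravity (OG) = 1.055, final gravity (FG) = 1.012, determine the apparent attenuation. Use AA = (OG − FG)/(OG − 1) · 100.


AA = (1.055 − 1.012)/(1.055 − 1) · 100

78.1818 %


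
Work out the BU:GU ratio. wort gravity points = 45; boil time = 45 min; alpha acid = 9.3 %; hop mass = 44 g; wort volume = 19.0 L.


U = 1.65·0.000125^(GP/1000)·(1−e^(−0.04t))/4.15;  IBU = (α/100)·m·U·1000/V;  BU:GU = IBU/GP
U = 1.65·0.000125^(45/1000)·(1−e^(−0.04·45))/4.15 = 0.2215
IBU = (9.3/100)·44·0.2215·1000/19.0 = 47.6991
BU:GU = 47.6991/45

1.0600


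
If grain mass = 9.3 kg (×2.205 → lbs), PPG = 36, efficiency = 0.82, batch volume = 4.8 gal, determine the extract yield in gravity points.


points = lbs × PPG × eff / vol
lbs = 9.3 × 2.205 = 20.5065
points = 20.5065 × 36 × 0.82 / 4.8

126.1150 points


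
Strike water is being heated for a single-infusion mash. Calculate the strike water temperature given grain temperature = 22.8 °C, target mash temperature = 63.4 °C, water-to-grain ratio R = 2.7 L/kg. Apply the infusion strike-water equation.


T_strike = (0.41/R)·(T_mash − T_grain) + T_mash
T_strike = (0.41/2.7)·(63.4 − 22.8) + 63.4

69.5652 °C


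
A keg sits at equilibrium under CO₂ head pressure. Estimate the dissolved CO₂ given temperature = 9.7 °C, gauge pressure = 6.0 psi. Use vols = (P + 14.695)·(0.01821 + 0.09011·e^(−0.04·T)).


vols = (6.0 + 14.695)·(0.01821 + 0.09011·e^(−0.04·9.7))

1.6420 volumes


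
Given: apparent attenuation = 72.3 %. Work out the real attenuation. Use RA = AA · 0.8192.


RA = 72.3 · 0.8192

59.2282 %


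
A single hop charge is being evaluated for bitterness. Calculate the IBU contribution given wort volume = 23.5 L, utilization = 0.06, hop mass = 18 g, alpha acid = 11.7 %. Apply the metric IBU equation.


IBU = (α/100)·mass·U·1000 / V
IBU = (11.7/100)·18·0.06·1000 / 23.5

5.3770 IBU


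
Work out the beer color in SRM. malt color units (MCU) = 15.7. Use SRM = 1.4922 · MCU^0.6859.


SRM = 1.4922 · 15.7^0.6859

9.8649 SRM


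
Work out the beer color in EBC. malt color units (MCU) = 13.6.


SRM = 1.4922·MCU^0.6859;  EBC = SRM·1.97
SRM = 1.4922·13.6^0.6859 = 8.9397
EBC = 8.9397·1.97

17.6111 EBC


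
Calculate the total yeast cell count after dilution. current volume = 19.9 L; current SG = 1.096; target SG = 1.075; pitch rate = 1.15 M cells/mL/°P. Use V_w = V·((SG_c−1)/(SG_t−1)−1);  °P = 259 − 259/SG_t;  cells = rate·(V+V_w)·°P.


V_w = 19.9·((1.096−1)/(1.075−1)−1) = 5.5720
V_final = 19.9 + 5.5720 = 25.4720
°P = 259 − 259/1.075 = 18.0698
cells = 1.15·25.4720·18.0698

529.3141 billion cells


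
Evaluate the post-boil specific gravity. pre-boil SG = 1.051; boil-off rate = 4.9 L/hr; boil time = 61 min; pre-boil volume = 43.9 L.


V_post = V_pre − rate·(t/60);  SG_post = 1 + (SG_pre−1)·V_pre/V_post
V_post = 43.9 − 4.9·(61/60) = 38.9183
SG_post = 1 + (1.051 − 1)·43.9/38.9183

1.0575


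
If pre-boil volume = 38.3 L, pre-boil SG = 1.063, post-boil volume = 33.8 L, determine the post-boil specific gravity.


SG_post = 1 + (SG_pre − 1)·V_pre/V_post
pts_pre = (1.063 − 1)·1000 = 63.0000
pts_post = 63.0000·38.3/33.8 = 71.3876
SG_post = 1 + 71.3876/1000

1.0714


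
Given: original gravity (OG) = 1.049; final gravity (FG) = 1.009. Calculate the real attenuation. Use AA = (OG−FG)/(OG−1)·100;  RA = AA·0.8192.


AA = (1.049 − 1.009)/(1.049 − 1)·100 = 81.6327
RA = 81.6327·0.8192

66.8735 %


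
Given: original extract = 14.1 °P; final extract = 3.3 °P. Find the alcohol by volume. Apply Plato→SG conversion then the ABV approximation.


SG = 259/(259 − P);  ABV = (OG − FG)·131.25
OG = 259/(259 − 14.1) = 1.0576
FG = 259/(259 − 3.3) = 1.0129
ABV = (1.0576 − 1.0129)·131.25

5.8628 % ABV


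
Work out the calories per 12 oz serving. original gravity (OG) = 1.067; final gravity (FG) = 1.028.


ABW = (OG−FG)·131.25·0.79/FG;  °P = 259 − 259/SG (for OG→OE and FG→AE);  RE = 0.1808·OE + 0.8192·AE;  Cal = (6.9·ABW + 4·(RE−0.1))·FG·3.55
ABW = (1.067 − 1.028)·131.25·0.79/1.028 = 3.9337
OE = 259 − 259/1.067 = 16.2634 °P
AE = 259 − 259/1.028 = 7.0545 °P
RE = 0.1808·16.2634 + 0.8192·7.0545 = 8.7194 °P
Cal = (6.9·3.9337 + 4·(8.7194−0.1))·1.028·3.55

224.8763 kcal


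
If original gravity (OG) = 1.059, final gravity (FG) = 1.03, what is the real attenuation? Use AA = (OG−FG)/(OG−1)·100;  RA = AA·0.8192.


AA = (1.059 − 1.03)/(1.059 − 1)·100 = 49.1525
RA = 49.1525·0.8192

40.2658 %


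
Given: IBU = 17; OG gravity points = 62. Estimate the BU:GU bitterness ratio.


BU:GU = IBU / OG_points
BU:GU = 17 / 62

0.2742


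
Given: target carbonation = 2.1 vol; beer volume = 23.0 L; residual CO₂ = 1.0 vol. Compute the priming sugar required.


sugar = (target − residual)·4.0·V
sugar = (2.1 − 1.0)·4.0·23.0

101.2000 g


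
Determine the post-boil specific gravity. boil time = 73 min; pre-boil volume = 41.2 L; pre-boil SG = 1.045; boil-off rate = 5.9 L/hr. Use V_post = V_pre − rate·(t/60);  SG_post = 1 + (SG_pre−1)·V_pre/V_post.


V_post = 41.2 − 5.9·(73/60) = 34.0217
SG_post = 1 + (1.045 − 1)·41.2/34.0217

1.0545


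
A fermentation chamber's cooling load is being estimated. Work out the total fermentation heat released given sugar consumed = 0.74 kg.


Q = m_sugar · 590 kJ/kg
Q = 0.74 · 590

436.6000 kJ


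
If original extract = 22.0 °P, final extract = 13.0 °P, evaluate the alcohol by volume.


SG = 259/(259 − P);  ABV = (OG − FG)·131.25
OG = 259/(259 − 22.0) = 1.0928
FG = 259/(259 − 13.0) = 1.0528
ABV = (1.0928 − 1.0528)·131.25

5.2476 % ABV


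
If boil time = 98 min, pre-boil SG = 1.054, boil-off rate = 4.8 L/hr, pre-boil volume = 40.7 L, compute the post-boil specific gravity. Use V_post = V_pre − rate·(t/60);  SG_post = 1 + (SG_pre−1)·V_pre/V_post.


V_post = 40.7 − 4.8·(98/60) = 32.8600
SG_post = 1 + (1.054 − 1)·40.7/32.8600

1.0669


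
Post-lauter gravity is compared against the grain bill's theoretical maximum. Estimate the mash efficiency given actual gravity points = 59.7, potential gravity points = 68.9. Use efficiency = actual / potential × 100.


efficiency = 59.7 / 68.9 × 100

86.6473 %


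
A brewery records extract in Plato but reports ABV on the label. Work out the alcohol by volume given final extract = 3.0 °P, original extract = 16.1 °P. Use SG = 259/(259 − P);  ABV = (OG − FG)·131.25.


OG = 259/(259 − 16.1) = 1.0663
FG = 259/(259 − 3.0) = 1.0117
ABV = (1.0663 − 1.0117)·131.25

7.1615 % ABV


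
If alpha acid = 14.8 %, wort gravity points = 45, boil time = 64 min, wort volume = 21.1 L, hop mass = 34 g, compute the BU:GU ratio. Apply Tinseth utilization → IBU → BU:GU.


U = 1.65·0.000125^(GP/1000)·(1−e^(−0.04t))/4.15;  IBU = (α/100)·m·U·1000/V;  BU:GU = IBU/GP
U = 1.65·0.000125^(45/1000)·(1−e^(−0.04·64))/4.15 = 0.2448
IBU = (14.8/100)·34·0.2448·1000/21.1 = 58.3866
BU:GU = 58.3866/45

1.2975


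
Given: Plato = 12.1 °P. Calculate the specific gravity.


SG = 259/(259 − P)
SG = 259/(259 − 12.1)

1.0490


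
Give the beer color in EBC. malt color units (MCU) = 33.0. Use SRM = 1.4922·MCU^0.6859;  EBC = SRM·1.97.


SRM = 1.4922·33.0^0.6859 = 16.4201
EBC = 16.4201·1.97

32.3476 EBC


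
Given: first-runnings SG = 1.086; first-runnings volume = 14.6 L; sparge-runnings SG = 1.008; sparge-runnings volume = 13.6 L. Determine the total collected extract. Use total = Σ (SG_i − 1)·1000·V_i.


first = (1.086 − 1)·1000·14.6 = 1255.6000
sparge = (1.008 − 1)·1000·13.6 = 108.8000
total = 1255.6000 + 108.8000

1364.4000 gravity·L


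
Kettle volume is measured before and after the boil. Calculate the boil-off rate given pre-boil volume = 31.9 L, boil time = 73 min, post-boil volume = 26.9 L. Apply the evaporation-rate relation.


rate = (V_pre − V_post) / (t_min/60)
rate = (31.9 − 26.9) / (73/60)

4.1096 L/hr


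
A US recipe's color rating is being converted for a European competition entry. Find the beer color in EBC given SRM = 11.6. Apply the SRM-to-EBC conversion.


EBC = SRM · 1.97
EBC = 11.6 · 1.97

22.8520 EBC


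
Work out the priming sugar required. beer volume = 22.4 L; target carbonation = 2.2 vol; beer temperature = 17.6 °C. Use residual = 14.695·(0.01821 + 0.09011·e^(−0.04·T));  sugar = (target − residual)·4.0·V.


residual = 14.695·(0.01821 + 0.09011·e^(−0.04·17.6)) = 0.9225
sugar = (2.2 − 0.9225)·4.0·22.4

114.4611 g


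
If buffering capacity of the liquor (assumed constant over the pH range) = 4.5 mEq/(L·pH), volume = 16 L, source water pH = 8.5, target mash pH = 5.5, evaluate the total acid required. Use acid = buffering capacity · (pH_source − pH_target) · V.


acid = 4.5 · (8.5 − 5.5) · 16

216.0000 mEq


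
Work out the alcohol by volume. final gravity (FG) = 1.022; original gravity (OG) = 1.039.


ABV = (OG − FG) · 131.25
ABV = (1.039 − 1.022) · 131.25

2.2312 % ABV


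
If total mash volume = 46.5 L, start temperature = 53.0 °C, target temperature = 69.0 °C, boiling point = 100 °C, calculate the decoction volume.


V_dec = V_total·(T_target − T_start)/(T_boil − T_start)
V_dec = 46.5·(69.0 − 53.0)/(100 − 53.0)

15.8298 L


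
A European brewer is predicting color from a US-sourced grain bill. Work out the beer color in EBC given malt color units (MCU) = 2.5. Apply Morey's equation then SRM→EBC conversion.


SRM = 1.4922·MCU^0.6859;  EBC = SRM·1.97
SRM = 1.4922·2.5^0.6859 = 2.7975
EBC = 2.7975·1.97

5.5111 EBC


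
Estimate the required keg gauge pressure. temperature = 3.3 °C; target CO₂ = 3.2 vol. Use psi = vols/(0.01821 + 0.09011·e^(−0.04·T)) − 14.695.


psi = 3.2/(0.01821 + 0.09011·e^(−0.04·3.3)) − 14.695

18.2346 psi


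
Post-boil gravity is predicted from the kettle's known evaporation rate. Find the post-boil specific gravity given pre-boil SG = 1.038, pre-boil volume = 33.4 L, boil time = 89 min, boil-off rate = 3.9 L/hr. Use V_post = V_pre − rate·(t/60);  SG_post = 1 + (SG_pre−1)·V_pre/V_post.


V_post = 33.4 − 3.9·(89/60) = 27.6150
SG_post = 1 + (1.038 − 1)·33.4/27.6150

1.0460


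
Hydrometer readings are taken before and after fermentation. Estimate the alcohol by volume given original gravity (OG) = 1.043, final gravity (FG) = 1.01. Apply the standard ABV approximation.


ABV = (OG − FG) · 131.25
ABV = (1.043 − 1.01) · 131.25

4.3312 % ABV


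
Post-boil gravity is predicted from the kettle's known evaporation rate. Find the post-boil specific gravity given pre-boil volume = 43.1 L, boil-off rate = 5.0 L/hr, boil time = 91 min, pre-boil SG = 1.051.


V_post = V_pre − rate·(t/60);  SG_post = 1 + (SG_pre−1)·V_pre/V_post
V_post = 43.1 − 5.0·(91/60) = 35.5167
SG_post = 1 + (1.051 − 1)·43.1/35.5167

1.0619


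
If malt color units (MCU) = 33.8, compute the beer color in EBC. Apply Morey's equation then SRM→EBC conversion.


SRM = 1.4922·MCU^0.6859;  EBC = SRM·1.97
SRM = 1.4922·33.8^0.6859 = 16.6921
EBC = 16.6921·1.97

32.8834 EBC


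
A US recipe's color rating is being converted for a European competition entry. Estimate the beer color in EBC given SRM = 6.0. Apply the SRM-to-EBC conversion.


EBC = SRM · 1.97
EBC = 6.0 · 1.97

11.8200 EBC


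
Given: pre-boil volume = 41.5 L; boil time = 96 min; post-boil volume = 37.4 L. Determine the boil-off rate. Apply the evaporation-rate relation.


rate = (V_pre − V_post) / (t_min/60)
rate = (41.5 − 37.4) / (96/60)

2.5625 L/hr


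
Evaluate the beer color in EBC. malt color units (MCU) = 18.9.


SRM = 1.4922·MCU^0.6859;  EBC = SRM·1.97
SRM = 1.4922·18.9^0.6859 = 11.2035
EBC = 11.2035·1.97

22.0708 EBC


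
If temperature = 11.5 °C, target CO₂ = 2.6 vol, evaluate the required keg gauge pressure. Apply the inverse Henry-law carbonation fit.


psi = vols/(0.01821 + 0.09011·e^(−0.04·T)) − 14.695
psi = 2.6/(0.01821 + 0.09011·e^(−0.04·11.5)) − 14.695

19.9278 psi


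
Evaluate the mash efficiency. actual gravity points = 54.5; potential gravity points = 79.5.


efficiency = actual / potential × 100
efficiency = 54.5 / 79.5 × 100

68.5535 %


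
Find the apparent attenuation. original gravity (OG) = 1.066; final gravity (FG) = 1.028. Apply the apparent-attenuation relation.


AA = (OG − FG)/(OG − 1) · 100
AA = (1.066 − 1.028)/(1.066 − 1) · 100

57.5758 %


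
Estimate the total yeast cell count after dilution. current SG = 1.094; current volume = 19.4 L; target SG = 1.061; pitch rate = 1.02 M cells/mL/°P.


V_w = V·((SG_c−1)/(SG_t−1)−1);  °P = 259 − 259/SG_t;  cells = rate·(V+V_w)·°P
V_w = 19.4·((1.094−1)/(1.061−1)−1) = 10.4951
V_final = 19.4 + 10.4951 = 29.8951
°P = 259 − 259/1.061 = 14.8907
cells = 1.02·29.8951·14.8907

454.0609 billion cells


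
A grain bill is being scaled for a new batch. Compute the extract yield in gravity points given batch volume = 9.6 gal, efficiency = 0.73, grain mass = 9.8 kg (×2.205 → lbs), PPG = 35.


points = lbs × PPG × eff / vol
lbs = 9.8 × 2.205 = 21.6090
points = 21.6090 × 35 × 0.73 / 9.6

57.5115 points


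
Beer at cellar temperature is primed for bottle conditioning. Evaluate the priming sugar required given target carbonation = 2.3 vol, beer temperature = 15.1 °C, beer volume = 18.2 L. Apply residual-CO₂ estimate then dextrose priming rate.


residual = 14.695·(0.01821 + 0.09011·e^(−0.04·T));  sugar = (target − residual)·4.0·V
residual = 14.695·(0.01821 + 0.09011·e^(−0.04·15.1)) = 0.9914
sugar = (2.3 − 0.9914)·4.0·18.2

95.2651 g


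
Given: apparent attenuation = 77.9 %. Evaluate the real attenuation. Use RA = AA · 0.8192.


RA = 77.9 · 0.8192

63.8157 %


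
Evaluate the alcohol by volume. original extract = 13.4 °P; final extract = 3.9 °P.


SG = 259/(259 − P);  ABV = (OG − FG)·131.25
OG = 259/(259 − 13.4) = 1.0546
FG = 259/(259 − 3.9) = 1.0153
ABV = (1.0546 − 1.0153)·131.25

5.1545 % ABV


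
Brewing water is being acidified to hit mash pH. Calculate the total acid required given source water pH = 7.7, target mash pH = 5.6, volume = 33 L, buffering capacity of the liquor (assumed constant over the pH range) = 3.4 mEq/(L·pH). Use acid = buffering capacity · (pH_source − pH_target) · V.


acid = 3.4 · (7.7 − 5.6) · 33

235.6200 mEq


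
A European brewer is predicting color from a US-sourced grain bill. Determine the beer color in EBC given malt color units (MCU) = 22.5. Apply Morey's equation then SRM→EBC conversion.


SRM = 1.4922·MCU^0.6859;  EBC = SRM·1.97
SRM = 1.4922·22.5^0.6859 = 12.6267
EBC = 12.6267·1.97

24.8746 EBC


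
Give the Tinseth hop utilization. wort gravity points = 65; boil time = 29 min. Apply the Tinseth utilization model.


U = 1.65·0.000125^(GP/1000) · (1 − e^(−0.04·t))/4.15
bigness = 1.65·0.000125^(65/1000) = 0.9200
boil_factor = (1 − e^(−0.04·29))/4.15 = 0.1654
U = 0.9200 · 0.1654

0.1522


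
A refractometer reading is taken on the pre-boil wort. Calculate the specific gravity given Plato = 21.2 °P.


SG = 259/(259 − P)
SG = 259/(259 − 21.2)

1.0892


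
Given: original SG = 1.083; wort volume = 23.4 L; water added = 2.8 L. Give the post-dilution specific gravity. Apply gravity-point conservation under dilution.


SG_new = 1 + (SG_old − 1)·V_old/(V_old + V_water)
pts = (1.083 − 1)·1000·23.4/(23.4 + 2.8) = 74.1298
SG_new = 1 + 74.1298/1000

1.0741


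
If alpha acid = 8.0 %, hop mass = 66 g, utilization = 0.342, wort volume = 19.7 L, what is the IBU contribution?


IBU = (α/100)·mass·U·1000 / V
IBU = (8.0/100)·66·0.342·1000 / 19.7

91.6629 IBU


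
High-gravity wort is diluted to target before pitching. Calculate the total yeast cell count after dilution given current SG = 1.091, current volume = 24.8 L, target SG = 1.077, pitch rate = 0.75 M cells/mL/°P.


V_w = V·((SG_c−1)/(SG_t−1)−1);  °P = 259 − 259/SG_t;  cells = rate·(V+V_w)·°P
V_w = 24.8·((1.091−1)/(1.077−1)−1) = 4.5091
V_final = 24.8 + 4.5091 = 29.3091
°P = 259 − 259/1.077 = 18.5172
cells = 0.75·29.3091·18.5172

407.0412 billion cells


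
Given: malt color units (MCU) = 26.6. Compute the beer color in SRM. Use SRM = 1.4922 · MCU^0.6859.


SRM = 1.4922 · 26.6^0.6859

14.1629 SRM


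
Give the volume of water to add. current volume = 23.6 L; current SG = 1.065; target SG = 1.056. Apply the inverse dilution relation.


V_water = V·((SG_curr − 1)/(SG_target − 1) − 1)
V_water = 23.6·((1.065 − 1)/(1.056 − 1) − 1)

3.7929 L


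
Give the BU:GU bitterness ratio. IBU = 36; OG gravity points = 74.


BU:GU = IBU / OG_points
BU:GU = 36 / 74

0.4865


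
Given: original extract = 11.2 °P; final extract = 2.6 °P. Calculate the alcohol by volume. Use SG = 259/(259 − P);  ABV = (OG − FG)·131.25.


OG = 259/(259 − 11.2) = 1.0452
FG = 259/(259 − 2.6) = 1.0101
ABV = (1.0452 − 1.0101)·131.25

4.6013 % ABV


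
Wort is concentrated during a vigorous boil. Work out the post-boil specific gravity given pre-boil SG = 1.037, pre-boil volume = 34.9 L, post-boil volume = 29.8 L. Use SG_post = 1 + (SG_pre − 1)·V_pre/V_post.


pts_pre = (1.037 − 1)·1000 = 37.0000
pts_post = 37.0000·34.9/29.8 = 43.3322
SG_post = 1 + 43.3322/1000

1.0433


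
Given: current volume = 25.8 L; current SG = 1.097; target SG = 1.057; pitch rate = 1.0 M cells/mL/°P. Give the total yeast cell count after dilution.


V_w = V·((SG_c−1)/(SG_t−1)−1);  °P = 259 − 259/SG_t;  cells = rate·(V+V_w)·°P
V_w = 25.8·((1.097−1)/(1.057−1)−1) = 18.1053
V_final = 25.8 + 18.1053 = 43.9053
°P = 259 − 259/1.057 = 13.9669
cells = 1.0·43.9053·13.9669

613.2199 billion cells


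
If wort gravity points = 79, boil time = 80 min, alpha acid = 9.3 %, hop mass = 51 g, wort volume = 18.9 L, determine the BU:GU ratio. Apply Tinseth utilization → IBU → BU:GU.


U = 1.65·0.000125^(GP/1000)·(1−e^(−0.04t))/4.15;  IBU = (α/100)·m·U·1000/V;  BU:GU = IBU/GP
U = 1.65·0.000125^(79/1000)·(1−e^(−0.04·80))/4.15 = 0.1875
IBU = (9.3/100)·51·0.1875·1000/18.9 = 47.0554
BU:GU = 47.0554/79

0.5956


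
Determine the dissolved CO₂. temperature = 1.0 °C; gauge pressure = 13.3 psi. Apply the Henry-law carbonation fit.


vols = (P + 14.695)·(0.01821 + 0.09011·e^(−0.04·T))
vols = (13.3 + 14.695)·(0.01821 + 0.09011·e^(−0.04·1.0))

2.9335 volumes


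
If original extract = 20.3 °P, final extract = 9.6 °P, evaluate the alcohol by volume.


SG = 259/(259 − P);  ABV = (OG − FG)·131.25
OG = 259/(259 − 20.3) = 1.0850
FG = 259/(259 − 9.6) = 1.0385
ABV = (1.0850 − 1.0385)·131.25

6.1099 % ABV


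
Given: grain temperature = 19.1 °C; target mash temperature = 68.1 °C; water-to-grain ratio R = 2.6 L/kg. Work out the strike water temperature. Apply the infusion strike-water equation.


T_strike = (0.41/R)·(T_mash − T_grain) + T_mash
T_strike = (0.41/2.6)·(68.1 − 19.1) + 68.1

75.8269 °C


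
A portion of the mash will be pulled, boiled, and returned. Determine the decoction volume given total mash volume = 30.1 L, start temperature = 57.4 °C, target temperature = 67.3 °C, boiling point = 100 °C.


V_dec = V_total·(T_target − T_start)/(T_boil − T_start)
V_dec = 30.1·(67.3 − 57.4)/(100 − 57.4)

6.9951 L


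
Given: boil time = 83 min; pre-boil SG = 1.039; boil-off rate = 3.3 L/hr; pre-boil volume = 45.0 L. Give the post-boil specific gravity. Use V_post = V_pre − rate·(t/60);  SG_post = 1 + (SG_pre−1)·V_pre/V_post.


V_post = 45.0 − 3.3·(83/60) = 40.4350
SG_post = 1 + (1.039 − 1)·45.0/40.4350

1.0434


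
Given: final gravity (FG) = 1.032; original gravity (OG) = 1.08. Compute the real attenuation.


AA = (OG−FG)/(OG−1)·100;  RA = AA·0.8192
AA = (1.08 − 1.032)/(1.08 − 1)·100 = 60.0000
RA = 60.0000·0.8192

49.1520 %


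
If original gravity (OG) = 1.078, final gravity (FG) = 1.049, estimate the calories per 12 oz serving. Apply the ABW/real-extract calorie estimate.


ABW = (OG−FG)·131.25·0.79/FG;  °P = 259 − 259/SG (for OG→OE and FG→AE);  RE = 0.1808·OE + 0.8192·AE;  Cal = (6.9·ABW + 4·(RE−0.1))·FG·3.55
ABW = (1.078 − 1.049)·131.25·0.79/1.049 = 2.8665
OE = 259 − 259/1.078 = 18.7403 °P
AE = 259 − 259/1.049 = 12.0982 °P
RE = 0.1808·18.7403 + 0.8192·12.0982 = 13.2991 °P
Cal = (6.9·2.8665 + 4·(13.2991−0.1))·1.049·3.55

270.2657 kcal


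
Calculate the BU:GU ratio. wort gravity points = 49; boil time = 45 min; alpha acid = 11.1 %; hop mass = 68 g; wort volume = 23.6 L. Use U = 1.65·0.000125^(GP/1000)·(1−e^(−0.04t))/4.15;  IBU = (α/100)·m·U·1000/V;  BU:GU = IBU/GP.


U = 1.65·0.000125^(49/1000)·(1−e^(−0.04·45))/4.15 = 0.2137
IBU = (11.1/100)·68·0.2137·1000/23.6 = 68.3338
BU:GU = 68.3338/49

1.3946


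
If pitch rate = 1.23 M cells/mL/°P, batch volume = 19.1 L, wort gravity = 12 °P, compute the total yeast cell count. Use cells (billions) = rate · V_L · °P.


cells = 1.23 · 19.1 · 12

281.9160 billion cells


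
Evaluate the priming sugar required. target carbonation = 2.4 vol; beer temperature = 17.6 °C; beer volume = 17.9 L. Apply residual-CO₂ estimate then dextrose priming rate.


residual = 14.695·(0.01821 + 0.09011·e^(−0.04·T));  sugar = (target − residual)·4.0·V
residual = 14.695·(0.01821 + 0.09011·e^(−0.04·17.6)) = 0.9225
sugar = (2.4 − 0.9225)·4.0·17.9

105.7867 g


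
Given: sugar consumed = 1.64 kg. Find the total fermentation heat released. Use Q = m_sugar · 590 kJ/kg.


Q = 1.64 · 590

967.6000 kJ


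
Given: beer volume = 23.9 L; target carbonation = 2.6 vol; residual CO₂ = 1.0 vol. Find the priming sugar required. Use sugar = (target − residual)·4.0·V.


sugar = (2.6 − 1.0)·4.0·23.9

152.9600 g


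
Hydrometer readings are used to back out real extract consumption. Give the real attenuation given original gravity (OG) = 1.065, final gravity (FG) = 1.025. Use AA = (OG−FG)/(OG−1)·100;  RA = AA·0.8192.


AA = (1.065 − 1.025)/(1.065 − 1)·100 = 61.5385
RA = 61.5385·0.8192

50.4123 %


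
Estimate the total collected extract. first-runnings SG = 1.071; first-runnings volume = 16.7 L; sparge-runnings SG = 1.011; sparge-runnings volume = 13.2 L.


total = Σ (SG_i − 1)·1000·V_i
first = (1.071 − 1)·1000·16.7 = 1185.7000
sparge = (1.011 − 1)·1000·13.2 = 145.2000
total = 1185.7000 + 145.2000

1330.9000 gravity·L


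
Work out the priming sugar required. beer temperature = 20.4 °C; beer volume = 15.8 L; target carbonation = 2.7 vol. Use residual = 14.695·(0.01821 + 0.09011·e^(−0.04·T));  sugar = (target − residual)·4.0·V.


residual = 14.695·(0.01821 + 0.09011·e^(−0.04·20.4)) = 0.8531
sugar = (2.7 − 0.8531)·4.0·15.8

116.7217 g


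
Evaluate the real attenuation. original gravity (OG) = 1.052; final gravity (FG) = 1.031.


AA = (OG−FG)/(OG−1)·100;  RA = AA·0.8192
AA = (1.052 − 1.031)/(1.052 − 1)·100 = 40.3846
RA = 40.3846·0.8192

33.0831 %


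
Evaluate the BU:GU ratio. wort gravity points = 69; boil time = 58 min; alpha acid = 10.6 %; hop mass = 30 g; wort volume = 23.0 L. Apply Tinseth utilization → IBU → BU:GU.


U = 1.65·0.000125^(GP/1000)·(1−e^(−0.04t))/4.15;  IBU = (α/100)·m·U·1000/V;  BU:GU = IBU/GP
U = 1.65·0.000125^(69/1000)·(1−e^(−0.04·58))/4.15 = 0.1928
IBU = (10.6/100)·30·0.1928·1000/23.0 = 26.6622
BU:GU = 26.6622/69

0.3864


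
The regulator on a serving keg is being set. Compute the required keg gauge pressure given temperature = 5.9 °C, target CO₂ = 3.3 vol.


psi = vols/(0.01821 + 0.09011·e^(−0.04·T)) − 14.695
psi = 3.3/(0.01821 + 0.09011·e^(−0.04·5.9)) − 14.695

22.2272 psi


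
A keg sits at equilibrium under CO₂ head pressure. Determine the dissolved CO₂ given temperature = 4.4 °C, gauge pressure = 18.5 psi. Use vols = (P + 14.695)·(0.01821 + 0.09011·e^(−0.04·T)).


vols = (18.5 + 14.695)·(0.01821 + 0.09011·e^(−0.04·4.4))

3.1130 volumes


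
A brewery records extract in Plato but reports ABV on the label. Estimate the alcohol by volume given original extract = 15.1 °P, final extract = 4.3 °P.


SG = 259/(259 − P);  ABV = (OG − FG)·131.25
OG = 259/(259 − 15.1) = 1.0619
FG = 259/(259 − 4.3) = 1.0169
ABV = (1.0619 − 1.0169)·131.25

5.9099 % ABV


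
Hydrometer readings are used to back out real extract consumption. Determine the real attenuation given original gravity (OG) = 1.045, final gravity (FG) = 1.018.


AA = (OG−FG)/(OG−1)·100;  RA = AA·0.8192
AA = (1.045 − 1.018)/(1.045 − 1)·100 = 60.0000
RA = 60.0000·0.8192

49.1520 %


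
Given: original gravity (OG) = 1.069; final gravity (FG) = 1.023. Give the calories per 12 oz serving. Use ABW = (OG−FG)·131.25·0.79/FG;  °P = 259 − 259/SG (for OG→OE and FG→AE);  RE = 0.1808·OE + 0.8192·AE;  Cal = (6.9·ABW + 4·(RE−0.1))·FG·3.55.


ABW = (1.069 − 1.023)·131.25·0.79/1.023 = 4.6624
OE = 259 − 259/1.069 = 16.7175 °P
AE = 259 − 259/1.023 = 5.8231 °P
RE = 0.1808·16.7175 + 0.8192·5.8231 = 7.7928 °P
Cal = (6.9·4.6624 + 4·(7.7928−0.1))·1.023·3.55

228.5819 kcal


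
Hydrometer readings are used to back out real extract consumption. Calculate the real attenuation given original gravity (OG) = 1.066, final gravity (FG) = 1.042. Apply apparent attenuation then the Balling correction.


AA = (OG−FG)/(OG−1)·100;  RA = AA·0.8192
AA = (1.066 − 1.042)/(1.066 − 1)·100 = 36.3636
RA = 36.3636·0.8192

29.7891 %


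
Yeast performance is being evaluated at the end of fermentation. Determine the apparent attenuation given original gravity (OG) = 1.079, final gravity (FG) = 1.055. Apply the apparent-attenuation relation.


AA = (OG − FG)/(OG − 1) · 100
AA = (1.079 − 1.055)/(1.079 − 1) · 100

30.3797 %


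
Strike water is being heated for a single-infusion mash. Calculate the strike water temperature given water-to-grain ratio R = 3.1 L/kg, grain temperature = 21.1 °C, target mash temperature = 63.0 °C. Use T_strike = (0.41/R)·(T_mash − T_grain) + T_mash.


T_strike = (0.41/3.1)·(63.0 − 21.1) + 63.0

68.5416 °C


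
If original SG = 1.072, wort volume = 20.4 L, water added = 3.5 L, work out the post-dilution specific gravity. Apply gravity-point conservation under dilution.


SG_new = 1 + (SG_old − 1)·V_old/(V_old + V_water)
pts = (1.072 − 1)·1000·20.4/(20.4 + 3.5) = 61.4561
SG_new = 1 + 61.4561/1000

1.0615


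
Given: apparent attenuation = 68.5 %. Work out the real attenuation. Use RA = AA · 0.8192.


RA = 68.5 · 0.8192

56.1152 %


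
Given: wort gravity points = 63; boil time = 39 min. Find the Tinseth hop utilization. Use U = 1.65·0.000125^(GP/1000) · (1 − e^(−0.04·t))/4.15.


bigness = 1.65·0.000125^(63/1000) = 0.9367
boil_factor = (1 − e^(−0.04·39))/4.15 = 0.1903
U = 0.9367 · 0.1903

0.1783


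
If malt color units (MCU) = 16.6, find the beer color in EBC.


SRM = 1.4922·MCU^0.6859;  EBC = SRM·1.97
SRM = 1.4922·16.6^0.6859 = 10.2494
EBC = 10.2494·1.97

20.1914 EBC


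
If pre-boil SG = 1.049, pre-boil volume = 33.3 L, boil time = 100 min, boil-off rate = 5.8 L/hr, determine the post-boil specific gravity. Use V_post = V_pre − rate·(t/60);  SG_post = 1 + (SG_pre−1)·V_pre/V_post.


V_post = 33.3 − 5.8·(100/60) = 23.6333
SG_post = 1 + (1.049 − 1)·33.3/23.6333

1.0690


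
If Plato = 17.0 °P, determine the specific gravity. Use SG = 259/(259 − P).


SG = 259/(259 − 17.0)

1.0702


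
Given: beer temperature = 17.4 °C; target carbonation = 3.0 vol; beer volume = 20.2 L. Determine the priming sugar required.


residual = 14.695·(0.01821 + 0.09011·e^(−0.04·T));  sugar = (target − residual)·4.0·V
residual = 14.695·(0.01821 + 0.09011·e^(−0.04·17.4)) = 0.9278
sugar = (3.0 − 0.9278)·4.0·20.2

167.4343 g


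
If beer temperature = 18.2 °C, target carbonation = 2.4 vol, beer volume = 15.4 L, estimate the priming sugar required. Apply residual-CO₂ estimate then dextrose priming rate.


residual = 14.695·(0.01821 + 0.09011·e^(−0.04·T));  sugar = (target − residual)·4.0·V
residual = 14.695·(0.01821 + 0.09011·e^(−0.04·18.2)) = 0.9070
sugar = (2.4 − 0.9070)·4.0·15.4

91.9687 g


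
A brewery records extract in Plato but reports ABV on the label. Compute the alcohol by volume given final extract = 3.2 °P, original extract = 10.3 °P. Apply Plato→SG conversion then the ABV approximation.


SG = 259/(259 − P);  ABV = (OG − FG)·131.25
OG = 259/(259 − 10.3) = 1.0414
FG = 259/(259 − 3.2) = 1.0125
ABV = (1.0414 − 1.0125)·131.25

3.7939 % ABV


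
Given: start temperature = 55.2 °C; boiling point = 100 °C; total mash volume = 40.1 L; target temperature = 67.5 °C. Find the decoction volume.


V_dec = V_total·(T_target − T_start)/(T_boil − T_start)
V_dec = 40.1·(67.5 − 55.2)/(100 − 55.2)

11.0096 L


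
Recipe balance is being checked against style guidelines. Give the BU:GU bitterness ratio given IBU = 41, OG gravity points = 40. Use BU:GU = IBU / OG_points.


BU:GU = 41 / 40

1.0250


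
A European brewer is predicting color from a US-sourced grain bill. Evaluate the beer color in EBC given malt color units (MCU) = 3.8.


SRM = 1.4922·MCU^0.6859;  EBC = SRM·1.97
SRM = 1.4922·3.8^0.6859 = 3.7282
EBC = 3.7282·1.97

7.3446 EBC


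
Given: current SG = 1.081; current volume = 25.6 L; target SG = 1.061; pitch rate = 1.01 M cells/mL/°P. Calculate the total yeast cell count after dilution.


V_w = V·((SG_c−1)/(SG_t−1)−1);  °P = 259 − 259/SG_t;  cells = rate·(V+V_w)·°P
V_w = 25.6·((1.081−1)/(1.061−1)−1) = 8.3934
V_final = 25.6 + 8.3934 = 33.9934
°P = 259 − 259/1.061 = 14.8907
cells = 1.01·33.9934·14.8907

511.2470 billion cells


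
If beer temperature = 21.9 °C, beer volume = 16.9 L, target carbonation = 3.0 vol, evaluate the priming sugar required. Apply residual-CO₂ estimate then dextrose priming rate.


residual = 14.695·(0.01821 + 0.09011·e^(−0.04·T));  sugar = (target − residual)·4.0·V
residual = 14.695·(0.01821 + 0.09011·e^(−0.04·21.9)) = 0.8190
sugar = (3.0 − 0.8190)·4.0·16.9

147.4330 g


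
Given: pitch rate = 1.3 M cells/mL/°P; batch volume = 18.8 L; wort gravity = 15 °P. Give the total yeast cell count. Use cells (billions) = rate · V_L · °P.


cells = 1.3 · 18.8 · 15

366.6000 billion cells


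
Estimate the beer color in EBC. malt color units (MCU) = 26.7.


SRM = 1.4922·MCU^0.6859;  EBC = SRM·1.97
SRM = 1.4922·26.7^0.6859 = 14.1994
EBC = 14.1994·1.97

27.9729 EBC


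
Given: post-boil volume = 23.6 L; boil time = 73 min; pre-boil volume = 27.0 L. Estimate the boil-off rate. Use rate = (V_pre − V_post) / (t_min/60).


rate = (27.0 − 23.6) / (73/60)

2.7945 L/hr


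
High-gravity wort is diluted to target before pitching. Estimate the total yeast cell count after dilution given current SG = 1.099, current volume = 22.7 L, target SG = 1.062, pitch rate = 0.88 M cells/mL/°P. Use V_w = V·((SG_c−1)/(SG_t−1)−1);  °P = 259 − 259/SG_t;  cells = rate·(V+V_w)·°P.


V_w = 22.7·((1.099−1)/(1.062−1)−1) = 13.5468
V_final = 22.7 + 13.5468 = 36.2468
°P = 259 − 259/1.062 = 15.1205
cells = 0.88·36.2468·15.1205

482.3019 billion cells


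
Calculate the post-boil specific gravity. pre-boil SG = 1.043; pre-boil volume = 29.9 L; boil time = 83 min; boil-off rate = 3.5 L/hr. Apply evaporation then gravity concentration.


V_post = V_pre − rate·(t/60);  SG_post = 1 + (SG_pre−1)·V_pre/V_post
V_post = 29.9 − 3.5·(83/60) = 25.0583
SG_post = 1 + (1.043 − 1)·29.9/25.0583

1.0513


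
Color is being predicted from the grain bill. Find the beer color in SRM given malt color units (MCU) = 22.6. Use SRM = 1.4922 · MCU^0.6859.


SRM = 1.4922 · 22.6^0.6859

12.6651 SRM


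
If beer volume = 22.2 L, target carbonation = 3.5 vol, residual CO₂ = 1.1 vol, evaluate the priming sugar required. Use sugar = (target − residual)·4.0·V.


sugar = (3.5 − 1.1)·4.0·22.2

213.1200 g


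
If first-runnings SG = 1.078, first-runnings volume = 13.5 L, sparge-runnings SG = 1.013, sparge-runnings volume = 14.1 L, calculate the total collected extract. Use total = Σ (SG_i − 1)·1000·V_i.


first = (1.078 − 1)·1000·13.5 = 1053.0000
sparge = (1.013 − 1)·1000·14.1 = 183.3000
total = 1053.0000 + 183.3000

1236.3000 gravity·L


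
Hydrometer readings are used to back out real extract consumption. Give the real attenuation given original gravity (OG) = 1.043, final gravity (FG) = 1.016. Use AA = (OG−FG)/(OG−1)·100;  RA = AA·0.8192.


AA = (1.043 − 1.016)/(1.043 − 1)·100 = 62.7907
RA = 62.7907·0.8192

51.4381 %


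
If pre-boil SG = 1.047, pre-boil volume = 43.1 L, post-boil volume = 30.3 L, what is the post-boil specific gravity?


SG_post = 1 + (SG_pre − 1)·V_pre/V_post
pts_pre = (1.047 − 1)·1000 = 47.0000
pts_post = 47.0000·43.1/30.3 = 66.8548
SG_post = 1 + 66.8548/1000

1.0669


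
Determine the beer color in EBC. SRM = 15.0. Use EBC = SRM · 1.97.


EBC = 15.0 · 1.97

29.5500 EBC
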